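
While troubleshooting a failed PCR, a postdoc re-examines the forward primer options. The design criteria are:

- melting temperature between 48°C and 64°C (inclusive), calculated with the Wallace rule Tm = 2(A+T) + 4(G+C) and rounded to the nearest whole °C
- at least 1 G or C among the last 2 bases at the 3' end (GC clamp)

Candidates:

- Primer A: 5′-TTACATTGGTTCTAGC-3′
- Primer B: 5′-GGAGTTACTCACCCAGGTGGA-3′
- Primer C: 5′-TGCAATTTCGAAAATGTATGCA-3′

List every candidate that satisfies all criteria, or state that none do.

Primer C only.

Primer A (16 nt, A=3 T=7 G=3 C=3): Tm = 2·10 + 4·6 = 44°C, outside 48–64°C ✗; 3' end GC has 2 G/C ✓ — fails.
Primer B (21 nt, A=5 T=4 G=7 C=5): Tm = 2·9 + 4·12 = 66°C, outside 48–64°C ✗; 3' end GA has 1 G/C ✓ — fails.
Primer C (22 nt, A=8 T=7 G=4 C=3): Tm = 2·15 + 4·7 = 58°C ✓; 3' end CA has 1 G/C ✓ — passes.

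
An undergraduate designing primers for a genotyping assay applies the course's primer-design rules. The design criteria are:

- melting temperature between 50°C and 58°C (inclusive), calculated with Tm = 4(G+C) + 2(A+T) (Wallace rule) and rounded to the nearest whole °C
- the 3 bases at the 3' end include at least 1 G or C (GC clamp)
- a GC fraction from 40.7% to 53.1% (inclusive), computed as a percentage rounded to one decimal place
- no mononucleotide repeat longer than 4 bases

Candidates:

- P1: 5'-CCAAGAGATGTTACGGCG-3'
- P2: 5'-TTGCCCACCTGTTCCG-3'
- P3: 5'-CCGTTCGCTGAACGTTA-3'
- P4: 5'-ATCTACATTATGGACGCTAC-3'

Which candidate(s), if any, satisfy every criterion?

None of the candidates satisfy all criteria.

P1 (18 nt, A=5 T=3 G=6 C=4): Tm = 2·8 + 4·10 = 56°C ✓; 3' end GCG has 3 G/C ✓; GC 10/18 = 55.6%, outside 40.7–53.1% ✗; longest run = 2 ✓ — fails.
P2 (16 nt, A=1 T=5 G=3 C=7): Tm = 2·6 + 4·10 = 52°C ✓; 3' end CCG has 3 G/C ✓; GC 10/16 = 62.5%, outside 40.7–53.1% ✗; longest run = 3 ✓ — fails.
P3 (17 nt, A=3 T=5 G=4 C=5): Tm = 2·8 + 4·9 = 52°C ✓; 3' end TTA has 0 G/C, need ≥1 ✗; GC 9/17 = 52.9% ✓; longest run = 2 ✓ — fails.
P4 (20 nt, A=6 T=6 G=3 C=5): Tm = 2·12 + 4·8 = 56°C ✓; 3' end TAC has 1 G/C ✓; GC 8/20 = 40.0%, outside 40.7–53.1% ✗; longest run = 2 ✓ — fails.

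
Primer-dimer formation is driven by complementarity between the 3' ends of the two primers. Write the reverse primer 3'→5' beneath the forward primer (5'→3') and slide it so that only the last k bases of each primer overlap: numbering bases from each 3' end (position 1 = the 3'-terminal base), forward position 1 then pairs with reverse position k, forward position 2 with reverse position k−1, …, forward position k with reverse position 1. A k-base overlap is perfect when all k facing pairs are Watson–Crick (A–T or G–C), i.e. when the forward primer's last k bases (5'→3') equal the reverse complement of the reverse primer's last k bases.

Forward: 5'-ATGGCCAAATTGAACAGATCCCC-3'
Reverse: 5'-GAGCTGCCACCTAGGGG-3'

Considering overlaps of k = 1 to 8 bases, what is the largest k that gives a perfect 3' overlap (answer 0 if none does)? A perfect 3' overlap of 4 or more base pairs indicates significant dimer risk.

Last 8 bases (5'→3') — forward …AGATCCCC, reverse …CCTAGGGG.
Reverse complement of the reverse primer's last 8 bases: CCCCTAGG; its first k bases are the reverse complement of the reverse primer's last k bases, so a perfect k-base overlap needs the forward primer's last k bases to equal them.
Comparing (forward last k vs required): k=1: C vs C ✓; k=2: CC vs CC ✓; k=3: CCC vs CCC ✓; k=4: CCCC vs CCCC ✓; k=5: TCCCC vs CCCCT ✗; k=6: ATCCCC vs CCCCTA ✗; k=7: GATCCCC vs CCCCTAG ✗; k=8: AGATCCCC vs CCCCTAGG ✗.
Perfect overlaps at k = 1, 2, 3, 4; the largest is 4.

Longest perfect overlap: 4 complementary base pairs; significant dimer risk (threshold 4).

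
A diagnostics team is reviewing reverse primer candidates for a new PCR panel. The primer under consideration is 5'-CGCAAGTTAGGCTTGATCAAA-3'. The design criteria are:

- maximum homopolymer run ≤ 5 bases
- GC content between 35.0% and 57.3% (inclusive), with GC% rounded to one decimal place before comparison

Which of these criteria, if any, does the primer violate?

Meets all criteria.

Base counts: A=7, T=5, G=5, C=4 (length 21).
homopolymer run: longest run = 3 ✓
GC content: GC 9/21 = 42.9% ✓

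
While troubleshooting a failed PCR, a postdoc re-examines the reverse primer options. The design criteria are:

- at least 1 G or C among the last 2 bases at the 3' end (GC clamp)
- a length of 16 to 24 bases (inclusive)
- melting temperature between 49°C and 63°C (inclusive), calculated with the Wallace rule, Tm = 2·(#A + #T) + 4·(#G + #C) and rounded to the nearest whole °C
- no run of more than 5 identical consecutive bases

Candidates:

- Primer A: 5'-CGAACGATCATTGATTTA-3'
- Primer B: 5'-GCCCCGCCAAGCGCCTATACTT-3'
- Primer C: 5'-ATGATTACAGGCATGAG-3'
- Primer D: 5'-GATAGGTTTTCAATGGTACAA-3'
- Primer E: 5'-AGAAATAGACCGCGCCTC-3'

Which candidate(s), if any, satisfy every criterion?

Primer E only.

Primer A (18 nt, A=6 T=6 G=3 C=3): 3' end TA has 0 G/C, need ≥1 ✗; length 18 ✓; Tm = 2·12 + 4·6 = 48°C, outside 49–63°C ✗; longest run = 3 ✓ — fails.
Primer B (22 nt, A=4 T=4 G=4 C=10): 3' end TT has 0 G/C, need ≥1 ✗; length 22 ✓; Tm = 2·8 + 4·14 = 72°C, outside 49–63°C ✗; longest run = 4 ✓ — fails.
Primer C (17 nt, A=6 T=4 G=5 C=2): 3' end AG has 1 G/C ✓; length 17 ✓; Tm = 2·10 + 4·7 = 48°C, outside 49–63°C ✗; longest run = 2 ✓ — fails.
Primer D (21 nt, A=7 T=7 G=5 C=2): 3' end AA has 0 G/C, need ≥1 ✗; length 21 ✓; Tm = 2·14 + 4·7 = 56°C ✓; longest run = 4 ✓ — fails.
Primer E (18 nt, A=6 T=2 G=4 C=6): 3' end TC has 1 G/C ✓; length 18 ✓; Tm = 2·8 + 4·10 = 56°C ✓; longest run = 3 ✓ — passes.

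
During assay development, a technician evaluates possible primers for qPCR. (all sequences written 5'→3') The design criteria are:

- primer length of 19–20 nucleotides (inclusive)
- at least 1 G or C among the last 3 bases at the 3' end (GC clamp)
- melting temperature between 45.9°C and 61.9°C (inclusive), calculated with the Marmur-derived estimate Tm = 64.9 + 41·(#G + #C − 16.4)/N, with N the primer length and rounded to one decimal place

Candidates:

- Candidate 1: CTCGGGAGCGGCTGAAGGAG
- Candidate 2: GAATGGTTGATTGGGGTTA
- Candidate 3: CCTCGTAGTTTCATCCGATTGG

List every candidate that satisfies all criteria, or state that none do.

Candidate 1 only.

Candidate 1 (20 nt, A=4 T=2 G=10 C=4): length 20 ✓; 3' end GAG has 2 G/C ✓; Tm = 64.9 + 41·(14 − 16.4)/20 = 60.0°C ✓ — passes.
Candidate 2 (19 nt, A=4 T=7 G=8 C=0): length 19 ✓; 3' end TTA has 0 G/C, need ≥1 ✗; Tm = 64.9 + 41·(8 − 16.4)/19 = 46.8°C ✓ — fails.
Candidate 3 (22 nt, A=3 T=8 G=5 C=6): length 22, outside 19–20 ✗; 3' end TGG has 2 G/C ✓; Tm = 64.9 + 41·(11 − 16.4)/22 = 54.8°C ✓ — fails.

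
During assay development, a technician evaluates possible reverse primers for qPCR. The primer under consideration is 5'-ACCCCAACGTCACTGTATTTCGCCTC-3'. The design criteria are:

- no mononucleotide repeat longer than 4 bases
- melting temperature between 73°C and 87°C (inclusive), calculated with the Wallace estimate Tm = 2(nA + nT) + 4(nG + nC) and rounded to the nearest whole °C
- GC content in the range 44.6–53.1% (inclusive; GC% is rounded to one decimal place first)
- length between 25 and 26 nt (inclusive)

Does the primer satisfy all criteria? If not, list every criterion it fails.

Base counts: A=5, T=7, G=3, C=11 (length 26).
homopolymer run: longest run = 4 ✓
Tm: Tm = 2·12 + 4·14 = 80°C ✓
GC content: GC 14/26 = 53.8%, outside 44.6–53.1% ✗
length: length 26 ✓

Fails: GC content.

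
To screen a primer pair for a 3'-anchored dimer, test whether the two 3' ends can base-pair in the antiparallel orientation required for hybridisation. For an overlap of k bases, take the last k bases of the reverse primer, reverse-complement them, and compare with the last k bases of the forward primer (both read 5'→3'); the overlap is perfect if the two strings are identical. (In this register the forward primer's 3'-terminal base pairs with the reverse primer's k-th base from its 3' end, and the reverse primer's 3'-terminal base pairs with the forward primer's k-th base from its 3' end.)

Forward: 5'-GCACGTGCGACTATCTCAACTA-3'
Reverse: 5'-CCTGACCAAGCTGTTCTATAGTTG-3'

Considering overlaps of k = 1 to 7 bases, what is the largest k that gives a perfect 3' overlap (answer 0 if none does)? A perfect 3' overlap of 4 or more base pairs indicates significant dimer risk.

Last 7 bases (5'→3') — forward …TCAACTA, reverse …ATAGTTG.
Reverse complement of the reverse primer's last 7 bases: CAACTAT; its first k bases are the reverse complement of the reverse primer's last k bases, so a perfect k-base overlap needs the forward primer's last k bases to equal them.
Comparing (forward last k vs required): k=1: A vs C ✗; k=2: TA vs CA ✗; k=3: CTA vs CAA ✗; k=4: ACTA vs CAAC ✗; k=5: AACTA vs CAACT ✗; k=6: CAACTA vs CAACTA ✓; k=7: TCAACTA vs CAACTAT ✗.
Only k = 6 is perfect, so the longest perfect 3' overlap is 6.

Longest perfect overlap: 6 complementary base pairs; significant dimer risk (threshold 4).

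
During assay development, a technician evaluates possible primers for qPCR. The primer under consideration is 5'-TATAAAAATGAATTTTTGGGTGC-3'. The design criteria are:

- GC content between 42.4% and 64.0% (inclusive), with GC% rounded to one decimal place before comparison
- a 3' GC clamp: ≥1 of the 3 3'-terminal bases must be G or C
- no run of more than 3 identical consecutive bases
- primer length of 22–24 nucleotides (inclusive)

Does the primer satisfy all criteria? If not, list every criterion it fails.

Fails: GC content, homopolymer run.

Base counts: A=8, T=9, G=5, C=1 (length 23).
GC content: GC 6/23 = 26.1%, outside 42.4–64.0% ✗
GC clamp: 3' end TGC has 2 G/C ✓
homopolymer run: longest run = 5, exceeds 3 ✗
length: length 23 ✓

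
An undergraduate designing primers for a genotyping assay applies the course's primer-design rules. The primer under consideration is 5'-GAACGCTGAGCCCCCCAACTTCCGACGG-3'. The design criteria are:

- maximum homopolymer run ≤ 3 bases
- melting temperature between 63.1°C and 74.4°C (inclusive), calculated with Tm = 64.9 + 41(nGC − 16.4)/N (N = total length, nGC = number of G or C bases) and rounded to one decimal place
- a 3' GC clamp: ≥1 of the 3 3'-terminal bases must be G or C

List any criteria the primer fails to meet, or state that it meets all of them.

Base counts: A=6, T=3, G=7, C=12 (length 28).
homopolymer run: longest run = 6, exceeds 3 ✗
Tm: Tm = 64.9 + 41·(19 − 16.4)/28 = 68.7°C ✓
GC clamp: 3' end CGG has 3 G/C ✓

Fails: homopolymer run.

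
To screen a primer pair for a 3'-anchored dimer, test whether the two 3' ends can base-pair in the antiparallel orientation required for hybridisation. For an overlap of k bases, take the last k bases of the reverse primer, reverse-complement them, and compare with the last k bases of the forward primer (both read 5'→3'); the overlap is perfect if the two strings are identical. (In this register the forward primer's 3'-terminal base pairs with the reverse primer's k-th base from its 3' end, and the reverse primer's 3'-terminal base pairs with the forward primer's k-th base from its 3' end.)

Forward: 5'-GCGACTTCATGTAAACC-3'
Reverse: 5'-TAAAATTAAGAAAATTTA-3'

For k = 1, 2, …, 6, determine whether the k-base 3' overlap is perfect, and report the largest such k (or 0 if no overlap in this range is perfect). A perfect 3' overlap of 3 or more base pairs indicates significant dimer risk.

Last 6 bases (5'→3') — forward …TAAACC, reverse …AATTTA.
Reverse complement of the reverse primer's last 6 bases: TAAATT; its first k bases are the reverse complement of the reverse primer's last k bases, so a perfect k-base overlap needs the forward primer's last k bases to equal them.
Comparing (forward last k vs required): k=1: C vs T ✗; k=2: CC vs TA ✗; k=3: ACC vs TAA ✗; k=4: AACC vs TAAA ✗; k=5: AAACC vs TAAAT ✗; k=6: TAAACC vs TAAATT ✗.
No overlap length from 1 to 6 is perfect, so the longest perfect 3' overlap is 0.

Longest perfect overlap: 0 complementary base pairs; below the dimer-risk threshold (threshold 3).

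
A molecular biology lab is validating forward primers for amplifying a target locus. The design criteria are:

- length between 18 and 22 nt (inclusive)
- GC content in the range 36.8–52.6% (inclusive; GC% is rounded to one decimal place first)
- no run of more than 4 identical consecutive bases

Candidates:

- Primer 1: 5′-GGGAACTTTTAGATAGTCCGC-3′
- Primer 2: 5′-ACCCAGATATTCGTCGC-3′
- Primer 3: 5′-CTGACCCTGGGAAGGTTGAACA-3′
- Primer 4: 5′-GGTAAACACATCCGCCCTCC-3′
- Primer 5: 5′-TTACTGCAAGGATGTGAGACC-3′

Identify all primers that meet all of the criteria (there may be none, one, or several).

Primer 1 and Primer 5.

Primer 1 (21 nt, A=5 T=6 G=6 C=4): length 21 ✓; GC 10/21 = 47.6% ✓; longest run = 4 ✓ — passes.
Primer 2 (17 nt, A=4 T=4 G=3 C=6): length 17, outside 18–22 ✗; GC 9/17 = 52.9%, outside 36.8–52.6% ✗; longest run = 3 ✓ — fails.
Primer 3 (22 nt, A=6 T=4 G=7 C=5): length 22 ✓; GC 12/22 = 54.5%, outside 36.8–52.6% ✗; longest run = 3 ✓ — fails.
Primer 4 (20 nt, A=5 T=3 G=3 C=9): length 20 ✓; GC 12/20 = 60.0%, outside 36.8–52.6% ✗; longest run = 3 ✓ — fails.
Primer 5 (21 nt, A=6 T=5 G=6 C=4): length 21 ✓; GC 10/21 = 47.6% ✓; longest run = 2 ✓ — passes.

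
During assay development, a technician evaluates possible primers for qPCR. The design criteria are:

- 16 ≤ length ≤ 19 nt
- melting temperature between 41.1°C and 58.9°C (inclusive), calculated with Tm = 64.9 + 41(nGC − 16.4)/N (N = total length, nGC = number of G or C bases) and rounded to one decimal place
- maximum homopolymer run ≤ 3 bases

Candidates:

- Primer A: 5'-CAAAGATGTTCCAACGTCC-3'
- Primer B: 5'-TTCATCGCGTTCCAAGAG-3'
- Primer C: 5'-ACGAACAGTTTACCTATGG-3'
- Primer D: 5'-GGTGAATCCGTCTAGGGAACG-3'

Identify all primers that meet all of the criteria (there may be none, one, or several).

Primer A, Primer B and Primer C.

Primer A (19 nt, A=6 T=4 G=3 C=6): length 19 ✓; Tm = 64.9 + 41·(9 − 16.4)/19 = 48.9°C ✓; longest run = 3 ✓ — passes.
Primer B (18 nt, A=4 T=5 G=4 C=5): length 18 ✓; Tm = 64.9 + 41·(9 − 16.4)/18 = 48.0°C ✓; longest run = 2 ✓ — passes.
Primer C (19 nt, A=6 T=5 G=4 C=4): length 19 ✓; Tm = 64.9 + 41·(8 − 16.4)/19 = 46.8°C ✓; longest run = 3 ✓ — passes.
Primer D (21 nt, A=5 T=4 G=8 C=4): length 21, outside 16–19 ✗; Tm = 64.9 + 41·(12 − 16.4)/21 = 56.3°C ✓; longest run = 3 ✓ — fails.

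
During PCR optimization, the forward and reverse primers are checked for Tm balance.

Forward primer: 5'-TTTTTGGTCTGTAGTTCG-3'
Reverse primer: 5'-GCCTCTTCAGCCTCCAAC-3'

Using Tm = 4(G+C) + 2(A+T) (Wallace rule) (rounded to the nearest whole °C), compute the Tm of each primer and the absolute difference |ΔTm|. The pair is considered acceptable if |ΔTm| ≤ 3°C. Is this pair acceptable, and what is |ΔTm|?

|ΔTm| = 8°C; the pair is not acceptable.

Forward: A=1 T=10 G=5 C=2 → Tm = 2·11 + 4·7 = 50°C.
Reverse: A=3 T=4 G=2 C=9 → Tm = 2·7 + 4·11 = 58°C.
|ΔTm| = |50 − 58| = 8°C, > 3°C.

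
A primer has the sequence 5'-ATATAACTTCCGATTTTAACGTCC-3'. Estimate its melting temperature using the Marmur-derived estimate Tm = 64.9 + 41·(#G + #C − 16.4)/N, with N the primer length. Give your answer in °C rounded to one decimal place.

50.6°C

Base counts: A=7, T=9, G=2, C=6; G+C = 8, N = 24.
Tm = 64.9 + 41·(8 − 16.4)/24 = 64.9 + -344.40/24 = 50.6°C.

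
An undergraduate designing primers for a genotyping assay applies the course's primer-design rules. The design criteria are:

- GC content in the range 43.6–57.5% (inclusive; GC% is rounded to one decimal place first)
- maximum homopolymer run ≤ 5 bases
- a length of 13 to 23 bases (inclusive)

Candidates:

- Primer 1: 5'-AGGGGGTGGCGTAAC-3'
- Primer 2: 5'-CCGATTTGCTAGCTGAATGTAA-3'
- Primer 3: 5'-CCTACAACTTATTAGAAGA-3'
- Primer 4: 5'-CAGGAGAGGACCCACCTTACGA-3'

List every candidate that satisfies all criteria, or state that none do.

Primer 1 (15 nt, A=3 T=2 G=8 C=2): GC 10/15 = 66.7%, outside 43.6–57.5% ✗; longest run = 5 ✓; length 15 ✓ — fails.
Primer 2 (22 nt, A=6 T=7 G=5 C=4): GC 9/22 = 40.9%, outside 43.6–57.5% ✗; longest run = 3 ✓; length 22 ✓ — fails.
Primer 3 (19 nt, A=8 T=5 G=2 C=4): GC 6/19 = 31.6%, outside 43.6–57.5% ✗; longest run = 2 ✓; length 19 ✓ — fails.
Primer 4 (22 nt, A=7 T=2 G=6 C=7): GC 13/22 = 59.1%, outside 43.6–57.5% ✗; longest run = 3 ✓; length 22 ✓ — fails.

None of the candidates satisfy all criteria.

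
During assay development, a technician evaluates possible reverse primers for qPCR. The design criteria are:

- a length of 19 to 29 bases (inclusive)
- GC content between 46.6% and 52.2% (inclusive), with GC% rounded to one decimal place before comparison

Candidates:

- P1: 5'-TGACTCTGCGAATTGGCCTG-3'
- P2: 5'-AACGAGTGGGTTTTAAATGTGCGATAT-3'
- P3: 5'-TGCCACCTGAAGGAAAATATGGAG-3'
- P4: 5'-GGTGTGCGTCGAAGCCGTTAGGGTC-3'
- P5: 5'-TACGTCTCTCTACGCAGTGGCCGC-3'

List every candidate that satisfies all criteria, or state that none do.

P1 (20 nt, A=3 T=6 G=6 C=5): length 20 ✓; GC 11/20 = 55.0%, outside 46.6–52.2% ✗ — fails.
P2 (27 nt, A=8 T=9 G=8 C=2): length 27 ✓; GC 10/27 = 37.0%, outside 46.6–52.2% ✗ — fails.
P3 (24 nt, A=9 T=4 G=7 C=4): length 24 ✓; GC 11/24 = 45.8%, outside 46.6–52.2% ✗ — fails.
P4 (25 nt, A=3 T=6 G=11 C=5): length 25 ✓; GC 16/25 = 64.0%, outside 46.6–52.2% ✗ — fails.
P5 (24 nt, A=3 T=6 G=6 C=9): length 24 ✓; GC 15/24 = 62.5%, outside 46.6–52.2% ✗ — fails.

None of the candidates satisfy all criteria.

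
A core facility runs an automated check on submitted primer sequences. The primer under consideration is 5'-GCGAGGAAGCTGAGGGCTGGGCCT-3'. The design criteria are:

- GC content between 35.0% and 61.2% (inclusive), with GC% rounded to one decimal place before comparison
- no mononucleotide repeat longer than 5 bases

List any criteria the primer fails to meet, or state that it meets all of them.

Base counts: A=4, T=3, G=12, C=5 (length 24).
GC content: GC 17/24 = 70.8%, outside 35.0–61.2% ✗
homopolymer run: longest run = 3 ✓

Fails: GC content.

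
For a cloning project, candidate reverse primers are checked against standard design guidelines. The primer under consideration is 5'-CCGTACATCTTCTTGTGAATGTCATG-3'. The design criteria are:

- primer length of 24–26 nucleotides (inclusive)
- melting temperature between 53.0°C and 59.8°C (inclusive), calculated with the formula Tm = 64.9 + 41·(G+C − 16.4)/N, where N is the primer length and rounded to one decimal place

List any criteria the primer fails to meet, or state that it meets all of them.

Base counts: A=5, T=10, G=5, C=6 (length 26).
length: length 26 ✓
Tm: Tm = 64.9 + 41·(11 − 16.4)/26 = 56.4°C ✓

Meets all criteria.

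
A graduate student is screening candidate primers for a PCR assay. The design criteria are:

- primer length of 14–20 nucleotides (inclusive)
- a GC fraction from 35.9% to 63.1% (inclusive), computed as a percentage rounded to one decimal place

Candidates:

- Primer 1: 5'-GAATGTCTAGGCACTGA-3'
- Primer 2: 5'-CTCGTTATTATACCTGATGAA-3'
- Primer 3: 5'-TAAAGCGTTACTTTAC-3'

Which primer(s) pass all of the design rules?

Primer 1 (17 nt, A=5 T=4 G=5 C=3): length 17 ✓; GC 8/17 = 47.1% ✓ — passes.
Primer 2 (21 nt, A=6 T=8 G=3 C=4): length 21, outside 14–20 ✗; GC 7/21 = 33.3%, outside 35.9–63.1% ✗ — fails.
Primer 3 (16 nt, A=5 T=6 G=2 C=3): length 16 ✓; GC 5/16 = 31.3%, outside 35.9–63.1% ✗ — fails.

Primer 1 only.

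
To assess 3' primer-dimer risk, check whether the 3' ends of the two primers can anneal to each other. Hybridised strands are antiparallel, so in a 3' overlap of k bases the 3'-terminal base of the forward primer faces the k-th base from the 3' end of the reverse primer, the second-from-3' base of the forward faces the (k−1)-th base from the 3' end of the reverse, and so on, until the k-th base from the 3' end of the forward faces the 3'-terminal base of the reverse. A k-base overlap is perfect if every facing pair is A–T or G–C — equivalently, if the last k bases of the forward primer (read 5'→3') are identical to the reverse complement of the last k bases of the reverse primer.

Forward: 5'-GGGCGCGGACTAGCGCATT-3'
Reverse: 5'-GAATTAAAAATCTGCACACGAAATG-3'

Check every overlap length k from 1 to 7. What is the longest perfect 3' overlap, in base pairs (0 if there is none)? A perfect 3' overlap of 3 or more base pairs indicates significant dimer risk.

Last 7 bases (5'→3') — forward …GCGCATT, reverse …CGAAATG.
Reverse complement of the reverse primer's last 7 bases: CATTTCG; its first k bases are the reverse complement of the reverse primer's last k bases, so a perfect k-base overlap needs the forward primer's last k bases to equal them.
Comparing (forward last k vs required): k=1: T vs C ✗; k=2: TT vs CA ✗; k=3: ATT vs CAT ✗; k=4: CATT vs CATT ✓; k=5: GCATT vs CATTT ✗; k=6: CGCATT vs CATTTC ✗; k=7: GCGCATT vs CATTTCG ✗.
Only k = 4 is perfect, so the longest perfect 3' overlap is 4.

Longest perfect overlap: 4 complementary base pairs; significant dimer risk (threshold 3).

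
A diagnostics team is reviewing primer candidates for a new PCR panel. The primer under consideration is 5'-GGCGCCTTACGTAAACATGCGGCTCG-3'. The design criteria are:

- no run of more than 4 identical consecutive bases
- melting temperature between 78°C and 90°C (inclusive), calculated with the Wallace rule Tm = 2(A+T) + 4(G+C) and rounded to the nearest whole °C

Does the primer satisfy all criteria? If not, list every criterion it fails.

Meets all criteria.

Base counts: A=5, T=5, G=8, C=8 (length 26).
homopolymer run: longest run = 3 ✓
Tm: Tm = 2·10 + 4·16 = 84°C ✓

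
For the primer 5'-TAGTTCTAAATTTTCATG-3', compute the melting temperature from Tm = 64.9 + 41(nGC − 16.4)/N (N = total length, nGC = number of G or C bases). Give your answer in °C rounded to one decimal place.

Base counts: A=5, T=9, G=2, C=2; G+C = 4, N = 18.
Tm = 64.9 + 41·(4 − 16.4)/18 = 64.9 + -508.40/18 = 36.7°C.

36.7°C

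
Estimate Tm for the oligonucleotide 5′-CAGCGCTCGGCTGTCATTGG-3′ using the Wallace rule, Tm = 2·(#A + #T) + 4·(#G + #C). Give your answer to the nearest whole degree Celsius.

Base counts: A=2, T=5, G=7, C=6 (length 20).
Tm = 2·(2+5) + 4·(7+6) = 2·7 + 4·13 = 14 + 52 = 66°C.

66°C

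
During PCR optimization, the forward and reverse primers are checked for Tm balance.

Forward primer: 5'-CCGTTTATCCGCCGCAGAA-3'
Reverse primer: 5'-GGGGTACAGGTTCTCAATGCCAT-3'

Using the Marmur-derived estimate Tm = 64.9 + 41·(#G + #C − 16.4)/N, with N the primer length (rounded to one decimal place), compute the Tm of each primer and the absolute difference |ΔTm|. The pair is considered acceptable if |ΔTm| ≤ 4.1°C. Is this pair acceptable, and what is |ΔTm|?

|ΔTm| = 3.9°C; the pair is acceptable.

Forward: G+C = 11, N = 19 → Tm = 64.9 + 41·(11 − 16.4)/19 = 53.2°C.
Reverse: G+C = 12, N = 23 → Tm = 64.9 + 41·(12 − 16.4)/23 = 57.1°C.
|ΔTm| = |53.2 − 57.1| = 3.9°C, ≤ 4.1°C.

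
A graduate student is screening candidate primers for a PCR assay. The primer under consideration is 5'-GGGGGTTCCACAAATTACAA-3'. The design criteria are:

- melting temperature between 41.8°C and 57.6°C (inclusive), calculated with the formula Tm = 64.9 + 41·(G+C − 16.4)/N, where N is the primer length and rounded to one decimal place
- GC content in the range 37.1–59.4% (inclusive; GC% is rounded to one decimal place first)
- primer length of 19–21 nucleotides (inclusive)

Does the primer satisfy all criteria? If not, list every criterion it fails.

Meets all criteria.

Base counts: A=7, T=4, G=5, C=4 (length 20).
Tm: Tm = 64.9 + 41·(9 − 16.4)/20 = 49.7°C ✓
GC content: GC 9/20 = 45.0% ✓
length: length 20 ✓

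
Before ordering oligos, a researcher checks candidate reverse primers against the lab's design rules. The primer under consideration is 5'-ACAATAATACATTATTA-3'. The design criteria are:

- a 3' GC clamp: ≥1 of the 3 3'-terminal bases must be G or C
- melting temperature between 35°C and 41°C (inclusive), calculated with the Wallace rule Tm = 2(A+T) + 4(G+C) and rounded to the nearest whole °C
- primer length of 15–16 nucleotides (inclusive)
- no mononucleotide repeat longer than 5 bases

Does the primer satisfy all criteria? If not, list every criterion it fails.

Fails: GC clamp, length.

Base counts: A=9, T=6, G=0, C=2 (length 17).
GC clamp: 3' end TTA has 0 G/C, need ≥1 ✗
Tm: Tm = 2·15 + 4·2 = 38°C ✓
length: length 17, outside 15–16 ✗
homopolymer run: longest run = 2 ✓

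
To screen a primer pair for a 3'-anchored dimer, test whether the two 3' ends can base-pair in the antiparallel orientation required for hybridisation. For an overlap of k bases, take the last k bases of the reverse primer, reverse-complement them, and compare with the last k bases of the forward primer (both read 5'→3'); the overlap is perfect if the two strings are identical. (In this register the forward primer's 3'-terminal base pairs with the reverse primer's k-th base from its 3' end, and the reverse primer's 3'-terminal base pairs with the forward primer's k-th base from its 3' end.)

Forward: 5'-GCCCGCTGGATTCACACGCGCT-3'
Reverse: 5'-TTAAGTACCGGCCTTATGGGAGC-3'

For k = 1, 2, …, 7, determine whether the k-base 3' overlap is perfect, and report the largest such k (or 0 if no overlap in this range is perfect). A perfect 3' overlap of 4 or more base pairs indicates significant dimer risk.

Longest perfect overlap: 3 complementary base pairs; below the dimer-risk threshold (threshold 4).

Last 7 bases (5'→3') — forward …ACGCGCT, reverse …TGGGAGC.
Reverse complement of the reverse primer's last 7 bases: GCTCCCA; its first k bases are the reverse complement of the reverse primer's last k bases, so a perfect k-base overlap needs the forward primer's last k bases to equal them.
Comparing (forward last k vs required): k=1: T vs G ✗; k=2: CT vs GC ✗; k=3: GCT vs GCT ✓; k=4: CGCT vs GCTC ✗; k=5: GCGCT vs GCTCC ✗; k=6: CGCGCT vs GCTCCC ✗; k=7: ACGCGCT vs GCTCCCA ✗.
Only k = 3 is perfect, so the longest perfect 3' overlap is 3.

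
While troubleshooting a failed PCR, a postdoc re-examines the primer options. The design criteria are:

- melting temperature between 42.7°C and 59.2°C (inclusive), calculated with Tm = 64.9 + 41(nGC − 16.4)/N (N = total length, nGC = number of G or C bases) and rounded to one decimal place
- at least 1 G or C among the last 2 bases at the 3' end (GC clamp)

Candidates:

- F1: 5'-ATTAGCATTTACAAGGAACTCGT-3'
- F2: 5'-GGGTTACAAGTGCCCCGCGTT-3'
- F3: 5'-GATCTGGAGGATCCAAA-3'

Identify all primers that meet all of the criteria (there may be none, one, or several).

F1 (23 nt, A=8 T=7 G=4 C=4): Tm = 64.9 + 41·(8 − 16.4)/23 = 49.9°C ✓; 3' end GT has 1 G/C ✓ — passes.
F2 (21 nt, A=3 T=5 G=7 C=6): Tm = 64.9 + 41·(13 − 16.4)/21 = 58.3°C ✓; 3' end TT has 0 G/C, need ≥1 ✗ — fails.
F3 (17 nt, A=6 T=3 G=5 C=3): Tm = 64.9 + 41·(8 − 16.4)/17 = 44.6°C ✓; 3' end AA has 0 G/C, need ≥1 ✗ — fails.

F1 only.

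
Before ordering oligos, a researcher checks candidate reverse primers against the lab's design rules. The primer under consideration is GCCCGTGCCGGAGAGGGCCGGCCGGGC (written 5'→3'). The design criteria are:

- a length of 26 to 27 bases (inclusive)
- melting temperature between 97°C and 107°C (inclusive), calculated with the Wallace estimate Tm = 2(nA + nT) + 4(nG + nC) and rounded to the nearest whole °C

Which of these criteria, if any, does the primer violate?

Base counts: A=2, T=1, G=14, C=10 (length 27).
length: length 27 ✓
Tm: Tm = 2·3 + 4·24 = 102°C ✓

Meets all criteria.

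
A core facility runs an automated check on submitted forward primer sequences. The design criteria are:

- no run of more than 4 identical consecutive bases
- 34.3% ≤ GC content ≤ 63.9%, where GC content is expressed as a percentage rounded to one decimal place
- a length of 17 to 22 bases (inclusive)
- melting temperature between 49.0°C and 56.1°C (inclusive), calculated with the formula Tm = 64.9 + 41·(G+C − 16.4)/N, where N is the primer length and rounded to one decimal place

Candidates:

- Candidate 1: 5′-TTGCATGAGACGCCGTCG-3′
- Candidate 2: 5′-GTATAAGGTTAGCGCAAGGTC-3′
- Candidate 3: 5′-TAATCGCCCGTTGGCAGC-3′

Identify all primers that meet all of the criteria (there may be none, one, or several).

Candidate 1 (18 nt, A=3 T=4 G=6 C=5): longest run = 2 ✓; GC 11/18 = 61.1% ✓; length 18 ✓; Tm = 64.9 + 41·(11 − 16.4)/18 = 52.6°C ✓ — passes.
Candidate 2 (21 nt, A=6 T=5 G=7 C=3): longest run = 2 ✓; GC 10/21 = 47.6% ✓; length 21 ✓; Tm = 64.9 + 41·(10 − 16.4)/21 = 52.4°C ✓ — passes.
Candidate 3 (18 nt, A=3 T=4 G=5 C=6): longest run = 3 ✓; GC 11/18 = 61.1% ✓; length 18 ✓; Tm = 64.9 + 41·(11 − 16.4)/18 = 52.6°C ✓ — passes.

Candidate 1, Candidate 2 and Candidate 3.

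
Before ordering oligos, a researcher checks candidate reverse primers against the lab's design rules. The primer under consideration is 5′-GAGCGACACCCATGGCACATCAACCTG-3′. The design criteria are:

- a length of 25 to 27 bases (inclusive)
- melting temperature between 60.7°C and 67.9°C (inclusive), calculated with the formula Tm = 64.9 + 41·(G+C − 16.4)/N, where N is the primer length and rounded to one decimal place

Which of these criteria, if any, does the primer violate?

Base counts: A=8, T=3, G=6, C=10 (length 27).
length: length 27 ✓
Tm: Tm = 64.9 + 41·(16 − 16.4)/27 = 64.3°C ✓

Meets all criteria.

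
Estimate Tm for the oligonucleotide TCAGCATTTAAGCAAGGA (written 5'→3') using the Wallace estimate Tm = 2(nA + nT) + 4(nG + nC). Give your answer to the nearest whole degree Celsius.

50°C

Base counts: A=7, T=4, G=4, C=3 (length 18).
Tm = 2·(7+4) + 4·(4+3) = 2·11 + 4·7 = 22 + 28 = 50°C.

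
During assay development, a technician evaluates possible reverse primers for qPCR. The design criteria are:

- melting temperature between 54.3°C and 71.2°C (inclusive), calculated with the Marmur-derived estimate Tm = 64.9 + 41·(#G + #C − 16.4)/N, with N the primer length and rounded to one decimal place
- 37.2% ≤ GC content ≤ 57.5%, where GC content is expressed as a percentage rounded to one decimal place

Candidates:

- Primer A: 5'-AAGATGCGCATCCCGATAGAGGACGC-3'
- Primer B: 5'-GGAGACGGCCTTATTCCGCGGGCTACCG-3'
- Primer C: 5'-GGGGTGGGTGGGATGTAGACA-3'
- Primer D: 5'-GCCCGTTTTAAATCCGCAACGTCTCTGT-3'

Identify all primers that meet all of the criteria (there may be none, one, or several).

Primer D only.

Primer A (26 nt, A=8 T=3 G=8 C=7): Tm = 64.9 + 41·(15 − 16.4)/26 = 62.7°C ✓; GC 15/26 = 57.7%, outside 37.2–57.5% ✗ — fails.
Primer B (28 nt, A=4 T=5 G=10 C=9): Tm = 64.9 + 41·(19 − 16.4)/28 = 68.7°C ✓; GC 19/28 = 67.9%, outside 37.2–57.5% ✗ — fails.
Primer C (21 nt, A=4 T=4 G=12 C=1): Tm = 64.9 + 41·(13 − 16.4)/21 = 58.3°C ✓; GC 13/21 = 61.9%, outside 37.2–57.5% ✗ — fails.
Primer D (28 nt, A=5 T=9 G=5 C=9): Tm = 64.9 + 41·(14 − 16.4)/28 = 61.4°C ✓; GC 14/28 = 50.0% ✓ — passes.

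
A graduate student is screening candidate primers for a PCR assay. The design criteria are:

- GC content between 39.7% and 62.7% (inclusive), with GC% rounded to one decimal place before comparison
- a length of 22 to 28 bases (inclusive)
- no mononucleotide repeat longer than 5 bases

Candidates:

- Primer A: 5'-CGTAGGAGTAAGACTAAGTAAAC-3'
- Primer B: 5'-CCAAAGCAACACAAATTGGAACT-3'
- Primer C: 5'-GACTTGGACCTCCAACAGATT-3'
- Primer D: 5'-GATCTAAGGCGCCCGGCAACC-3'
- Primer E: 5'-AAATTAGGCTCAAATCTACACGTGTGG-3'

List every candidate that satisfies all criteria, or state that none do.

Primer A (23 nt, A=10 T=4 G=6 C=3): GC 9/23 = 39.1%, outside 39.7–62.7% ✗; length 23 ✓; longest run = 3 ✓ — fails.
Primer B (23 nt, A=11 T=3 G=3 C=6): GC 9/23 = 39.1%, outside 39.7–62.7% ✗; length 23 ✓; longest run = 3 ✓ — fails.
Primer C (21 nt, A=6 T=5 G=4 C=6): GC 10/21 = 47.6% ✓; length 21, outside 22–28 ✗; longest run = 2 ✓ — fails.
Primer D (21 nt, A=5 T=2 G=6 C=8): GC 14/21 = 66.7%, outside 39.7–62.7% ✗; length 21, outside 22–28 ✗; longest run = 3 ✓ — fails.
Primer E (27 nt, A=9 T=7 G=6 C=5): GC 11/27 = 40.7% ✓; length 27 ✓; longest run = 3 ✓ — passes.

Primer E only.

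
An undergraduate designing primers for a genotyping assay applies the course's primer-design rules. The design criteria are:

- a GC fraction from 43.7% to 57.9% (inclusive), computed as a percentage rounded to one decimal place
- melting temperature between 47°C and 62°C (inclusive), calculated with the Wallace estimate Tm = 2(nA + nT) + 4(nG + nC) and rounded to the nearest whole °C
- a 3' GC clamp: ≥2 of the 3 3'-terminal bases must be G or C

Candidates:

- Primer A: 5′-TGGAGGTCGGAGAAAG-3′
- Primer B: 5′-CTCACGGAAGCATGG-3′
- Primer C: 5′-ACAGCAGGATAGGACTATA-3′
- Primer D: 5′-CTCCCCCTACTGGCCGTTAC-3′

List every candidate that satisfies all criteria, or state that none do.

Primer A (16 nt, A=5 T=2 G=8 C=1): GC 9/16 = 56.3% ✓; Tm = 2·7 + 4·9 = 50°C ✓; 3' end AAG has 1 G/C, need ≥2 ✗ — fails.
Primer B (15 nt, A=4 T=2 G=5 C=4): GC 9/15 = 60.0%, outside 43.7–57.9% ✗; Tm = 2·6 + 4·9 = 48°C ✓; 3' end TGG has 2 G/C ✓ — fails.
Primer C (19 nt, A=8 T=3 G=5 C=3): GC 8/19 = 42.1%, outside 43.7–57.9% ✗; Tm = 2·11 + 4·8 = 54°C ✓; 3' end ATA has 0 G/C, need ≥2 ✗ — fails.
Primer D (20 nt, A=2 T=5 G=3 C=10): GC 13/20 = 65.0%, outside 43.7–57.9% ✗; Tm = 2·7 + 4·13 = 66°C, outside 47–62°C ✗; 3' end TAC has 1 G/C, need ≥2 ✗ — fails.

None of the candidates satisfy all criteria.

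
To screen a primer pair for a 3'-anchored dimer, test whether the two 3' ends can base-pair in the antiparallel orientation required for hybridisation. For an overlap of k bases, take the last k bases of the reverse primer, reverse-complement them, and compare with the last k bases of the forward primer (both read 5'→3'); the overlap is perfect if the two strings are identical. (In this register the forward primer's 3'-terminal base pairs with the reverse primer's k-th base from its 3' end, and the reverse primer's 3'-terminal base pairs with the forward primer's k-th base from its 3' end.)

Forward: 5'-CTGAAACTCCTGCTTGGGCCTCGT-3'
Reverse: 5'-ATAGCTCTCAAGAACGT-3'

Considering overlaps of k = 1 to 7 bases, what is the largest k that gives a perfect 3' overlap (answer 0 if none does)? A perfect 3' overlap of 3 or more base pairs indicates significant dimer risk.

Longest perfect overlap: 0 complementary base pairs; below the dimer-risk threshold (threshold 3).

Last 7 bases (5'→3') — forward …GCCTCGT, reverse …AGAACGT.
Reverse complement of the reverse primer's last 7 bases: ACGTTCT; its first k bases are the reverse complement of the reverse primer's last k bases, so a perfect k-base overlap needs the forward primer's last k bases to equal them.
Comparing (forward last k vs required): k=1: T vs A ✗; k=2: GT vs AC ✗; k=3: CGT vs ACG ✗; k=4: TCGT vs ACGT ✗; k=5: CTCGT vs ACGTT ✗; k=6: CCTCGT vs ACGTTC ✗; k=7: GCCTCGT vs ACGTTCT ✗.
No overlap length from 1 to 7 is perfect, so the longest perfect 3' overlap is 0.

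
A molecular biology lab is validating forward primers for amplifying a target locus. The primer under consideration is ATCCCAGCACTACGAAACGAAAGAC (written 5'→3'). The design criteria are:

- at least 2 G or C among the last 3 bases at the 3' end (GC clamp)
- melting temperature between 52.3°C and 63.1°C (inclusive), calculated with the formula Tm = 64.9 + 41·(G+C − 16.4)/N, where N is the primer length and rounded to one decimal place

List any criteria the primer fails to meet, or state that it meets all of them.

Base counts: A=11, T=2, G=4, C=8 (length 25).
GC clamp: 3' end GAC has 2 G/C ✓
Tm: Tm = 64.9 + 41·(12 − 16.4)/25 = 57.7°C ✓

Meets all criteria.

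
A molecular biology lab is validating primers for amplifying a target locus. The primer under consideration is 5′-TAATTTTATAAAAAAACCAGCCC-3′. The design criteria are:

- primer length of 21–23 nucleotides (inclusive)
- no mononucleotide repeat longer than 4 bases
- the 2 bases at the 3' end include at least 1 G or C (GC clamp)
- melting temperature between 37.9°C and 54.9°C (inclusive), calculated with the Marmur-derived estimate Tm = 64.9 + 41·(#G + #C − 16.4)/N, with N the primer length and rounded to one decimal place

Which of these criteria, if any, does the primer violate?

Fails: homopolymer run.

Base counts: A=11, T=6, G=1, C=5 (length 23).
length: length 23 ✓
homopolymer run: longest run = 7, exceeds 4 ✗
GC clamp: 3' end CC has 2 G/C ✓
Tm: Tm = 64.9 + 41·(6 − 16.4)/23 = 46.4°C ✓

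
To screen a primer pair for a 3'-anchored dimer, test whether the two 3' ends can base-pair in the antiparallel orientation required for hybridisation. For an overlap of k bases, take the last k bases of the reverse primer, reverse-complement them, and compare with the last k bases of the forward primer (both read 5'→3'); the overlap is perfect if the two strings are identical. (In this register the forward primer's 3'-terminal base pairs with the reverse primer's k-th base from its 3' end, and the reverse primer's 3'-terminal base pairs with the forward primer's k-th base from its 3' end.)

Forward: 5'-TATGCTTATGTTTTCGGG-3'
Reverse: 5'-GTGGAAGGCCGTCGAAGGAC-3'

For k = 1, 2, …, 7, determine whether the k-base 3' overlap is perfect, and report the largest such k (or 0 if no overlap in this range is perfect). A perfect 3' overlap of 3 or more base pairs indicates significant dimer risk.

Last 7 bases (5'→3') — forward …TTTCGGG, reverse …GAAGGAC.
Reverse complement of the reverse primer's last 7 bases: GTCCTTC; its first k bases are the reverse complement of the reverse primer's last k bases, so a perfect k-base overlap needs the forward primer's last k bases to equal them.
Comparing (forward last k vs required): k=1: G vs G ✓; k=2: GG vs GT ✗; k=3: GGG vs GTC ✗; k=4: CGGG vs GTCC ✗; k=5: TCGGG vs GTCCT ✗; k=6: TTCGGG vs GTCCTT ✗; k=7: TTTCGGG vs GTCCTTC ✗.
Only k = 1 is perfect, so the longest perfect 3' overlap is 1.

Longest perfect overlap: 1 complementary base pair; below the dimer-risk threshold (threshold 3).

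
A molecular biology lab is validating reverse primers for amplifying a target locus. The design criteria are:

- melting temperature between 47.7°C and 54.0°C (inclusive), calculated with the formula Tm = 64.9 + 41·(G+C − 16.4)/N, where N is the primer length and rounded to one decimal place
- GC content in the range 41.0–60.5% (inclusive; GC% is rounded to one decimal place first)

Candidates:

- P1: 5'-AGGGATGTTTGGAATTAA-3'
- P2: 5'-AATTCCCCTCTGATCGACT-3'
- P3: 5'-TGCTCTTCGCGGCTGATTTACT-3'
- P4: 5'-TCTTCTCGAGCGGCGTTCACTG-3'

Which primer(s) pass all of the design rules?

P2 only.

P1 (18 nt, A=6 T=6 G=6 C=0): Tm = 64.9 + 41·(6 − 16.4)/18 = 41.2°C, outside 47.7–54.0°C ✗; GC 6/18 = 33.3%, outside 41.0–60.5% ✗ — fails.
P2 (19 nt, A=4 T=6 G=2 C=7): Tm = 64.9 + 41·(9 − 16.4)/19 = 48.9°C ✓; GC 9/19 = 47.4% ✓ — passes.
P3 (22 nt, A=2 T=9 G=5 C=6): Tm = 64.9 + 41·(11 − 16.4)/22 = 54.8°C, outside 47.7–54.0°C ✗; GC 11/22 = 50.0% ✓ — fails.
P4 (22 nt, A=2 T=7 G=6 C=7): Tm = 64.9 + 41·(13 − 16.4)/22 = 58.6°C, outside 47.7–54.0°C ✗; GC 13/22 = 59.1% ✓ — fails.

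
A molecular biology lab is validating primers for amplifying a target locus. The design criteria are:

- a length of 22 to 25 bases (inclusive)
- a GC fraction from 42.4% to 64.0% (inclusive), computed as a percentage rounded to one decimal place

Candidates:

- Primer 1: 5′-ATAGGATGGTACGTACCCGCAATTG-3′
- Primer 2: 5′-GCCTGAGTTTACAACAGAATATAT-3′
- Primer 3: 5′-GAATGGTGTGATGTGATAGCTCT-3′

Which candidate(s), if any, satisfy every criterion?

Primer 1 and Primer 3.

Primer 1 (25 nt, A=7 T=6 G=7 C=5): length 25 ✓; GC 12/25 = 48.0% ✓ — passes.
Primer 2 (24 nt, A=9 T=7 G=4 C=4): length 24 ✓; GC 8/24 = 33.3%, outside 42.4–64.0% ✗ — fails.
Primer 3 (23 nt, A=5 T=8 G=8 C=2): length 23 ✓; GC 10/23 = 43.5% ✓ — passes.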